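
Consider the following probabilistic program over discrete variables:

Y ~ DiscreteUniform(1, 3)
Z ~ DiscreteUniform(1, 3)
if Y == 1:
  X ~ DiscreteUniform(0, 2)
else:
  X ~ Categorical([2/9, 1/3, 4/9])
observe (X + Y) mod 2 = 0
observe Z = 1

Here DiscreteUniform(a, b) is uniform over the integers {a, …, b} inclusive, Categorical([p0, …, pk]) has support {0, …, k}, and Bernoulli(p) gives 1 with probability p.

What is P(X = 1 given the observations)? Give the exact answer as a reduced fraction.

P(X = 1 | obs) = 1/2

Enumerate traces; 4 have nonzero weight after conditioning:
  (Y=1, Z=1, X=1) weight 1/27
  (Y=2, Z=1, X=0) weight 2/81
  (Y=2, Z=1, X=2) weight 4/81
  (Y=3, Z=1, X=1) weight 1/27
Group by X:
  weight(X=0) = 2/81
  weight(X=1) = 2/27
  weight(X=2) = 4/81
Total weight = 2/81 + 2/27 + 4/81 = 4/27
P(X=0 | obs) = 2/81 / 4/27 = 1/6
P(X=1 | obs) = 2/27 / 4/27 = 1/2
P(X=2 | obs) = 4/81 / 4/27 = 1/3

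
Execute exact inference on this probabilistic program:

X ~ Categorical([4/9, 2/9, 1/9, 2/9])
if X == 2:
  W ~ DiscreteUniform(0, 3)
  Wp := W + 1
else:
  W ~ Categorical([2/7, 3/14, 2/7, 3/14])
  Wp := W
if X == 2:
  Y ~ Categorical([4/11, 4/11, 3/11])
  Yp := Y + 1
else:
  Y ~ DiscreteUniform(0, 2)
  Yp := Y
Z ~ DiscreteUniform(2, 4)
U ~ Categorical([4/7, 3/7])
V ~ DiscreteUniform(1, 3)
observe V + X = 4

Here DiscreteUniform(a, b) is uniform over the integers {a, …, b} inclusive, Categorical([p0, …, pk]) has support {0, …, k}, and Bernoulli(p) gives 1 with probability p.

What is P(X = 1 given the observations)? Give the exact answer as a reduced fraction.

Enumerate traces; 216 have nonzero weight after conditioning:
  (X=1, W=0, Y=0, Z=2, U=0, V=3) weight 16/11907
  (X=1, W=0, Y=0, Z=2, U=1, V=3) weight 4/3969
  (X=1, W=0, Y=0, Z=3, U=0, V=3) weight 16/11907
  (X=1, W=0, Y=0, Z=3, U=1, V=3) weight 4/3969
  (X=1, W=0, Y=0, Z=4, U=0, V=3) weight 16/11907
  (X=1, W=0, Y=0, Z=4, U=1, V=3) weight 4/3969
  (X=1, W=0, Y=1, Z=2, U=0, V=3) weight 16/11907
  (X=1, W=0, Y=1, Z=2, U=1, V=3) weight 4/3969
  (X=2, W=0, Y=0, Z=2, U=0, V=2) weight 4/6237
  (X=3, W=0, Y=0, Z=2, U=0, V=1) weight 16/11907
  … 206 more
Group by X:
  weight(X=1) = 2/27
  weight(X=2) = 1/27
  weight(X=3) = 2/27
Total weight = 2/27 + 1/27 + 2/27 = 5/27
P(X=1 | obs) = 2/27 / 5/27 = 2/5
P(X=2 | obs) = 1/27 / 5/27 = 1/5
P(X=3 | obs) = 2/27 / 5/27 = 2/5

P(X = 1 | obs) = 2/5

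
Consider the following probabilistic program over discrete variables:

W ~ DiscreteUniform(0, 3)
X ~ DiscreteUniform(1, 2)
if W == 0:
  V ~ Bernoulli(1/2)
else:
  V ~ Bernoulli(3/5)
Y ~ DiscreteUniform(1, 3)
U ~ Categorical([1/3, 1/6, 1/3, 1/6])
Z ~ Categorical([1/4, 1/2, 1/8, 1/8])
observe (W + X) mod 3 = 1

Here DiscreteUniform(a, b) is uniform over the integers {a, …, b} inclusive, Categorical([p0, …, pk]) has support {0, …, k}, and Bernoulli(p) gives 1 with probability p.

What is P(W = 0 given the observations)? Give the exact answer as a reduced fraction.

P(W = 0 | obs) = 1/3

Enumerate traces; 288 have nonzero weight after conditioning:
  (W=0, X=1, V=0, Y=1, U=0, Z=0) weight 1/576
  (W=0, X=1, V=0, Y=1, U=0, Z=1) weight 1/288
  (W=0, X=1, V=0, Y=1, U=0, Z=2) weight 1/1152
  (W=0, X=1, V=0, Y=1, U=0, Z=3) weight 1/1152
  (W=0, X=1, V=0, Y=1, U=1, Z=0) weight 1/1152
  (W=0, X=1, V=0, Y=1, U=1, Z=1) weight 1/576
  (W=0, X=1, V=0, Y=1, U=1, Z=2) weight 1/2304
  (W=0, X=1, V=0, Y=1, U=1, Z=3) weight 1/2304
  (W=2, X=2, V=0, Y=1, U=0, Z=0) weight 1/720
  (W=3, X=1, V=0, Y=1, U=0, Z=0) weight 1/720
  … 278 more
Group by W:
  weight(W=0) = 1/8
  weight(W=2) = 1/8
  weight(W=3) = 1/8
Total weight = 1/8 + 1/8 + 1/8 = 3/8
P(W=0 | obs) = 1/8 / 3/8 = 1/3
P(W=2 | obs) = 1/8 / 3/8 = 1/3
P(W=3 | obs) = 1/8 / 3/8 = 1/3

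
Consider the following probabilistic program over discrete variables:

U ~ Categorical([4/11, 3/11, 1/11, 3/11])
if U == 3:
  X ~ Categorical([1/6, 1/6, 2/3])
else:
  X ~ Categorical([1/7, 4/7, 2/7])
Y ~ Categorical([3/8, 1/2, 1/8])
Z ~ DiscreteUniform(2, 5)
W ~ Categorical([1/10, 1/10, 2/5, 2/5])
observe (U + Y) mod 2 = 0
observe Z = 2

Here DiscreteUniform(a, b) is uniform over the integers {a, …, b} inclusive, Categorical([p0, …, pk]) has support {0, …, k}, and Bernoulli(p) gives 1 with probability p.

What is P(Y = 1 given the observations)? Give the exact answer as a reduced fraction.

Enumerate traces; 72 have nonzero weight after conditioning:
  (U=0, X=0, Y=0, Z=2, W=0) weight 3/6160
  (U=0, X=0, Y=0, Z=2, W=1) weight 3/6160
  (U=0, X=0, Y=0, Z=2, W=2) weight 3/1540
  (U=0, X=0, Y=0, Z=2, W=3) weight 3/1540
  (U=0, X=0, Y=2, Z=2, W=0) weight 1/6160
  (U=0, X=0, Y=2, Z=2, W=1) weight 1/6160
  (U=0, X=0, Y=2, Z=2, W=2) weight 1/1540
  (U=0, X=0, Y=2, Z=2, W=3) weight 1/1540
  (U=1, X=0, Y=1, Z=2, W=0) weight 3/6160
  … 63 more
Group by Y:
  weight(Y=0) = 15/352
  weight(Y=1) = 3/44
  weight(Y=2) = 5/352
Total weight = 15/352 + 3/44 + 5/352 = 1/8
P(Y=0 | obs) = 15/352 / 1/8 = 15/44
P(Y=1 | obs) = 3/44 / 1/8 = 6/11
P(Y=2 | obs) = 5/352 / 1/8 = 5/44

P(Y = 1 | obs) = 6/11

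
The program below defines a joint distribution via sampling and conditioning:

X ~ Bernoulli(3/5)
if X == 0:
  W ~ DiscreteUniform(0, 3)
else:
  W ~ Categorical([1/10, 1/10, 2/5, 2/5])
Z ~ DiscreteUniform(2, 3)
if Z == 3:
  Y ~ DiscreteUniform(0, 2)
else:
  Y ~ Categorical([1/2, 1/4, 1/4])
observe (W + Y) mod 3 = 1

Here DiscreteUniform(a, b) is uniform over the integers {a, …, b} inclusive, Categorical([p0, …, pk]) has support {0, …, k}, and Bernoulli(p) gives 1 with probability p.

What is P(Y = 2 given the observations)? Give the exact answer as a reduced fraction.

Enumerate traces; 16 have nonzero weight after conditioning:
  (X=0, W=0, Z=2, Y=1) weight 1/80
  (X=0, W=0, Z=3, Y=1) weight 1/60
  (X=0, W=1, Z=2, Y=0) weight 1/40
  (X=0, W=1, Z=3, Y=0) weight 1/60
  (X=0, W=2, Z=2, Y=2) weight 1/80
  (X=0, W=2, Z=3, Y=2) weight 1/60
  (X=0, W=3, Z=2, Y=1) weight 1/80
  (X=0, W=3, Z=3, Y=1) weight 1/60
  … 8 more
Group by Y:
  weight(Y=0) = 1/15
  weight(Y=1) = 7/48
  weight(Y=2) = 119/1200
Total weight = 1/15 + 7/48 + 119/1200 = 187/600
P(Y=0 | obs) = 1/15 / 187/600 = 40/187
P(Y=1 | obs) = 7/48 / 187/600 = 175/374
P(Y=2 | obs) = 119/1200 / 187/600 = 7/22

P(Y = 2 | obs) = 7/22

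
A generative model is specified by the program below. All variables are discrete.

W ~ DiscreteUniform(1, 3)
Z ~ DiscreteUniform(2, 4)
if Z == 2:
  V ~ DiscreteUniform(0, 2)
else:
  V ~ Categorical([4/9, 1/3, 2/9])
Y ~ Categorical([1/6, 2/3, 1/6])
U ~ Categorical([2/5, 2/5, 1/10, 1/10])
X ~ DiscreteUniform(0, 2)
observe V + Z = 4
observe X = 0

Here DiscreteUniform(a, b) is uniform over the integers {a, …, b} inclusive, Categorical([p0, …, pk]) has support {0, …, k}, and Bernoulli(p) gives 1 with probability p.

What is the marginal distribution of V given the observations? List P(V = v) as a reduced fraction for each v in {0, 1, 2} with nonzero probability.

P(V=0) = 2/5, P(V=1) = 3/10, P(V=2) = 3/10

Enumerate traces; 108 have nonzero weight after conditioning:
  (W=1, Z=2, V=2, Y=0, U=0, X=0) weight 1/1215
  (W=1, Z=2, V=2, Y=0, U=1, X=0) weight 1/1215
  (W=1, Z=2, V=2, Y=0, U=2, X=0) weight 1/4860
  (W=1, Z=2, V=2, Y=0, U=3, X=0) weight 1/4860
  (W=1, Z=2, V=2, Y=1, U=0, X=0) weight 4/1215
  (W=1, Z=2, V=2, Y=1, U=1, X=0) weight 4/1215
  (W=1, Z=2, V=2, Y=1, U=2, X=0) weight 1/1215
  (W=1, Z=2, V=2, Y=1, U=3, X=0) weight 1/1215
  (W=1, Z=3, V=1, Y=0, U=0, X=0) weight 1/1215
  (W=1, Z=4, V=0, Y=0, U=0, X=0) weight 4/3645
  … 98 more
Group by V:
  weight(V=0) = 4/81
  weight(V=1) = 1/27
  weight(V=2) = 1/27
Total weight = 4/81 + 1/27 + 1/27 = 10/81
P(V=0 | obs) = 4/81 / 10/81 = 2/5
P(V=1 | obs) = 1/27 / 10/81 = 3/10
P(V=2 | obs) = 1/27 / 10/81 = 3/10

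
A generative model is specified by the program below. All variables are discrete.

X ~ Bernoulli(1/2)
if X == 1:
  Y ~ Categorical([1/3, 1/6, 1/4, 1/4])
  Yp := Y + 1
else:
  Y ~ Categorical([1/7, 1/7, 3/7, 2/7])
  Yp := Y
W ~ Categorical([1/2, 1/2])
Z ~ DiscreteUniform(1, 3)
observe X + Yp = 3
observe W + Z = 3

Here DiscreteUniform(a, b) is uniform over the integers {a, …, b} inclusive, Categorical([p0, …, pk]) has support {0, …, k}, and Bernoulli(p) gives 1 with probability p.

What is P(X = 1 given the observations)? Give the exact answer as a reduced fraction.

P(X = 1 | obs) = 7/19

Enumerate traces; 4 have nonzero weight after conditioning:
  (X=0, Y=3, W=0, Z=3) weight 1/42
  (X=0, Y=3, W=1, Z=2) weight 1/42
  (X=1, Y=1, W=0, Z=3) weight 1/72
  (X=1, Y=1, W=1, Z=2) weight 1/72
Group by X:
  weight(X=0) = 1/21
  weight(X=1) = 1/36
Total weight = 1/21 + 1/36 = 19/252
P(X=0 | obs) = 1/21 / 19/252 = 12/19
P(X=1 | obs) = 1/36 / 19/252 = 7/19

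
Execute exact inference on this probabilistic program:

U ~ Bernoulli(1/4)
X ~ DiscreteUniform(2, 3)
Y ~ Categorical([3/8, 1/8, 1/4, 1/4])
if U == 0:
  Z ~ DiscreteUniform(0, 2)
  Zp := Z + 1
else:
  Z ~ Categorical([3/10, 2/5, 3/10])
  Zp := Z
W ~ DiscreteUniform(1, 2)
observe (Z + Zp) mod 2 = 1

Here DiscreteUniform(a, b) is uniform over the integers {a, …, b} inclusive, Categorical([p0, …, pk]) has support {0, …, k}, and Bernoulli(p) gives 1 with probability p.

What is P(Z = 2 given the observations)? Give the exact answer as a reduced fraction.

Enumerate traces; 48 have nonzero weight after conditioning:
  (U=0, X=2, Y=0, Z=0, W=1) weight 3/128
  (U=0, X=2, Y=0, Z=0, W=2) weight 3/128
  (U=0, X=2, Y=0, Z=1, W=1) weight 3/128
  (U=0, X=2, Y=0, Z=1, W=2) weight 3/128
  (U=0, X=2, Y=0, Z=2, W=1) weight 3/128
  (U=0, X=2, Y=0, Z=2, W=2) weight 3/128
  (U=0, X=2, Y=1, Z=0, W=1) weight 1/128
  (U=0, X=2, Y=1, Z=0, W=2) weight 1/128
  … 40 more
Group by Z:
  weight(Z=0) = 1/4
  weight(Z=1) = 1/4
  weight(Z=2) = 1/4
Total weight = 1/4 + 1/4 + 1/4 = 3/4
P(Z=0 | obs) = 1/4 / 3/4 = 1/3
P(Z=1 | obs) = 1/4 / 3/4 = 1/3
P(Z=2 | obs) = 1/4 / 3/4 = 1/3

P(Z = 2 | obs) = 1/3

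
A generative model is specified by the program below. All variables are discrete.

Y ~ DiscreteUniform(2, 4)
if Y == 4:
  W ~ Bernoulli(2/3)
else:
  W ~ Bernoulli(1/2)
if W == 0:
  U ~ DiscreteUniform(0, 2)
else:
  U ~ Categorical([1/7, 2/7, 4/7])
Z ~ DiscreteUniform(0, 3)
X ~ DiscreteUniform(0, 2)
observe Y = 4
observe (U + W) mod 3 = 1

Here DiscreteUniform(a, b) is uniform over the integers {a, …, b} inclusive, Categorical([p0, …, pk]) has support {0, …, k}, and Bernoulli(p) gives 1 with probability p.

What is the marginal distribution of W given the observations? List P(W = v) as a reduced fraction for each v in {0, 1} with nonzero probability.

P(W=0) = 7/13, P(W=1) = 6/13

Enumerate traces; 24 have nonzero weight after conditioning:
  (Y=4, W=0, U=1, Z=0, X=0) weight 1/324
  (Y=4, W=0, U=1, Z=0, X=1) weight 1/324
  (Y=4, W=0, U=1, Z=0, X=2) weight 1/324
  (Y=4, W=0, U=1, Z=1, X=0) weight 1/324
  (Y=4, W=0, U=1, Z=1, X=1) weight 1/324
  (Y=4, W=0, U=1, Z=1, X=2) weight 1/324
  (Y=4, W=0, U=1, Z=2, X=0) weight 1/324
  (Y=4, W=0, U=1, Z=2, X=1) weight 1/324
  (Y=4, W=1, U=0, Z=0, X=0) weight 1/378
  … 15 more
Group by W:
  weight(W=0) = 1/27
  weight(W=1) = 2/63
Total weight = 1/27 + 2/63 = 13/189
P(W=0 | obs) = 1/27 / 13/189 = 7/13
P(W=1 | obs) = 2/63 / 13/189 = 6/13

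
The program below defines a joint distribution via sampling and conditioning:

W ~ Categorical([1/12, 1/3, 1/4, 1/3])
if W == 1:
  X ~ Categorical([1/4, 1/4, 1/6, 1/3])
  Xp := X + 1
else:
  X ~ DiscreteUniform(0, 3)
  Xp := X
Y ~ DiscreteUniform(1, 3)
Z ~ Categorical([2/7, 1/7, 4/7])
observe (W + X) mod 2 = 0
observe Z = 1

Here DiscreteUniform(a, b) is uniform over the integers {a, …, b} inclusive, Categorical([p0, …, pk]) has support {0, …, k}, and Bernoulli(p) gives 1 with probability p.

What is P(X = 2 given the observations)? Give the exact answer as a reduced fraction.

P(X = 2 | obs) = 3/19

Enumerate traces; 24 have nonzero weight after conditioning:
  (W=0, X=0, Y=1, Z=1) weight 1/1008
  (W=0, X=0, Y=2, Z=1) weight 1/1008
  (W=0, X=0, Y=3, Z=1) weight 1/1008
  (W=0, X=2, Y=1, Z=1) weight 1/1008
  (W=0, X=2, Y=2, Z=1) weight 1/1008
  (W=0, X=2, Y=3, Z=1) weight 1/1008
  (W=1, X=1, Y=1, Z=1) weight 1/252
  (W=1, X=1, Y=2, Z=1) weight 1/252
  (W=1, X=3, Y=1, Z=1) weight 1/189
  … 15 more
Group by X:
  weight(X=0) = 1/84
  weight(X=1) = 1/42
  weight(X=2) = 1/84
  weight(X=3) = 1/36
Total weight = 1/84 + 1/42 + 1/84 + 1/36 = 19/252
P(X=0 | obs) = 1/84 / 19/252 = 3/19
P(X=1 | obs) = 1/42 / 19/252 = 6/19
P(X=2 | obs) = 1/84 / 19/252 = 3/19
P(X=3 | obs) = 1/36 / 19/252 = 7/19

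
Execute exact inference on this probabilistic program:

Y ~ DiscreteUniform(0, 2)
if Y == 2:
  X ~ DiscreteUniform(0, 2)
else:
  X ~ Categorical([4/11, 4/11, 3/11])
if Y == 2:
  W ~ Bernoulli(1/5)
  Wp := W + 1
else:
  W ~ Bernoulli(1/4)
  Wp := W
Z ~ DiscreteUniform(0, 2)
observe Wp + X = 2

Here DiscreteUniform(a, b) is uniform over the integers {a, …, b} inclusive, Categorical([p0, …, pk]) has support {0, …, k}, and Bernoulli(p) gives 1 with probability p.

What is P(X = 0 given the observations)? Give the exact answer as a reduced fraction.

Enumerate traces; 18 have nonzero weight after conditioning:
  (Y=0, X=1, W=1, Z=0) weight 1/99
  (Y=0, X=1, W=1, Z=1) weight 1/99
  (Y=0, X=1, W=1, Z=2) weight 1/99
  (Y=0, X=2, W=0, Z=0) weight 1/44
  (Y=0, X=2, W=0, Z=1) weight 1/44
  (Y=0, X=2, W=0, Z=2) weight 1/44
  (Y=1, X=1, W=1, Z=0) weight 1/99
  (Y=1, X=1, W=1, Z=1) weight 1/99
  (Y=2, X=0, W=1, Z=0) weight 1/135
  … 9 more
Group by X:
  weight(X=0) = 1/45
  weight(X=1) = 74/495
  weight(X=2) = 3/22
Total weight = 1/45 + 74/495 + 3/22 = 61/198
P(X=0 | obs) = 1/45 / 61/198 = 22/305
P(X=1 | obs) = 74/495 / 61/198 = 148/305
P(X=2 | obs) = 3/22 / 61/198 = 27/61

P(X = 0 | obs) = 22/305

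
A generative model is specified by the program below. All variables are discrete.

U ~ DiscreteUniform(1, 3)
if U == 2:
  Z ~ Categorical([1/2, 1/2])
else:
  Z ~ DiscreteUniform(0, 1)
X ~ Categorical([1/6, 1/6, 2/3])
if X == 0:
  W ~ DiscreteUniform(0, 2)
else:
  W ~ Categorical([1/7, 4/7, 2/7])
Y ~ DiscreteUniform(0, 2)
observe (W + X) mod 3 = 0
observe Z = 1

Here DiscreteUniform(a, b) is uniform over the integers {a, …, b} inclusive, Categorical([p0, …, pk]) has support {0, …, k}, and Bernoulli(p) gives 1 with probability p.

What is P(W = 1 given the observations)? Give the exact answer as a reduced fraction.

P(W = 1 | obs) = 48/61

Enumerate traces; 27 have nonzero weight after conditioning:
  (U=1, Z=1, X=0, W=0, Y=0) weight 1/324
  (U=1, Z=1, X=0, W=0, Y=1) weight 1/324
  (U=1, Z=1, X=0, W=0, Y=2) weight 1/324
  (U=1, Z=1, X=1, W=2, Y=0) weight 1/378
  (U=1, Z=1, X=1, W=2, Y=1) weight 1/378
  (U=1, Z=1, X=1, W=2, Y=2) weight 1/378
  (U=1, Z=1, X=2, W=1, Y=0) weight 4/189
  (U=1, Z=1, X=2, W=1, Y=1) weight 4/189
  … 19 more
Group by W:
  weight(W=0) = 1/36
  weight(W=1) = 4/21
  weight(W=2) = 1/42
Total weight = 1/36 + 4/21 + 1/42 = 61/252
P(W=0 | obs) = 1/36 / 61/252 = 7/61
P(W=1 | obs) = 4/21 / 61/252 = 48/61
P(W=2 | obs) = 1/42 / 61/252 = 6/61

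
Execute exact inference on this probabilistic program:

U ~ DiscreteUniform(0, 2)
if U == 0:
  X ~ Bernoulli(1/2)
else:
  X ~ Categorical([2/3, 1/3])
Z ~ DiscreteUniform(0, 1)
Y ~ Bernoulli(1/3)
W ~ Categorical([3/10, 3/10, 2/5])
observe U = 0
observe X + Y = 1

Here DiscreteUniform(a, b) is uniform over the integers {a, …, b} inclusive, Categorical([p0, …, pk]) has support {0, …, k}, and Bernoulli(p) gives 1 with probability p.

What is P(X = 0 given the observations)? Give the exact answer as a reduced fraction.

P(X = 0 | obs) = 1/3

Enumerate traces; 12 have nonzero weight after conditioning:
  (U=0, X=0, Z=0, Y=1, W=0) weight 1/120
  (U=0, X=0, Z=0, Y=1, W=1) weight 1/120
  (U=0, X=0, Z=0, Y=1, W=2) weight 1/90
  (U=0, X=0, Z=1, Y=1, W=0) weight 1/120
  (U=0, X=0, Z=1, Y=1, W=1) weight 1/120
  (U=0, X=0, Z=1, Y=1, W=2) weight 1/90
  (U=0, X=1, Z=0, Y=0, W=0) weight 1/60
  (U=0, X=1, Z=0, Y=0, W=1) weight 1/60
  … 4 more
Group by X:
  weight(X=0) = 1/18
  weight(X=1) = 1/9
Total weight = 1/18 + 1/9 = 1/6
P(X=0 | obs) = 1/18 / 1/6 = 1/3
P(X=1 | obs) = 1/9 / 1/6 = 2/3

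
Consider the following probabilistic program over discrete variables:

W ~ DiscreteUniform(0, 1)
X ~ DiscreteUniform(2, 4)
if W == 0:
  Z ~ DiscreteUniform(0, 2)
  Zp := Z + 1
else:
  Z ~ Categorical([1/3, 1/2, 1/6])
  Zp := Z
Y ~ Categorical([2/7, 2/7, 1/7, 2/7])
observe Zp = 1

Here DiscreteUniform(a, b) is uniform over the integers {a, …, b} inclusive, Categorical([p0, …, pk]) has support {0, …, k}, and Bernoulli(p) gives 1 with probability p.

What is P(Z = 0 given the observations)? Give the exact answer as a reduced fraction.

P(Z = 0 | obs) = 2/5

Enumerate traces; 24 have nonzero weight after conditioning:
  (W=0, X=2, Z=0, Y=0) weight 1/63
  (W=0, X=2, Z=0, Y=1) weight 1/63
  (W=0, X=2, Z=0, Y=2) weight 1/126
  (W=0, X=2, Z=0, Y=3) weight 1/63
  (W=0, X=3, Z=0, Y=0) weight 1/63
  (W=0, X=3, Z=0, Y=1) weight 1/63
  (W=0, X=3, Z=0, Y=2) weight 1/126
  (W=0, X=3, Z=0, Y=3) weight 1/63
  (W=1, X=2, Z=1, Y=0) weight 1/42
  … 15 more
Group by Z:
  weight(Z=0) = 1/6
  weight(Z=1) = 1/4
Total weight = 1/6 + 1/4 = 5/12
P(Z=0 | obs) = 1/6 / 5/12 = 2/5
P(Z=1 | obs) = 1/4 / 5/12 = 3/5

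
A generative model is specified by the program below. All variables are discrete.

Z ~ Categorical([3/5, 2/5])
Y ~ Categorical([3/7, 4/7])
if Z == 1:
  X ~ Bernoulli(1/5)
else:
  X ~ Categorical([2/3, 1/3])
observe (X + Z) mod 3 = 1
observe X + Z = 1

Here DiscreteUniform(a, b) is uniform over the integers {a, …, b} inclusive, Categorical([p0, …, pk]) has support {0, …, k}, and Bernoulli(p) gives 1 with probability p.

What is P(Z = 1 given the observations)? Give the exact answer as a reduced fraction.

P(Z = 1 | obs) = 8/13

Enumerate traces; 4 have nonzero weight after conditioning:
  (Z=0, Y=0, X=1) weight 3/35
  (Z=0, Y=1, X=1) weight 4/35
  (Z=1, Y=0, X=0) weight 24/175
  (Z=1, Y=1, X=0) weight 32/175
Group by Z:
  weight(Z=0) = 1/5
  weight(Z=1) = 8/25
Total weight = 1/5 + 8/25 = 13/25
P(Z=0 | obs) = 1/5 / 13/25 = 5/13
P(Z=1 | obs) = 8/25 / 13/25 = 8/13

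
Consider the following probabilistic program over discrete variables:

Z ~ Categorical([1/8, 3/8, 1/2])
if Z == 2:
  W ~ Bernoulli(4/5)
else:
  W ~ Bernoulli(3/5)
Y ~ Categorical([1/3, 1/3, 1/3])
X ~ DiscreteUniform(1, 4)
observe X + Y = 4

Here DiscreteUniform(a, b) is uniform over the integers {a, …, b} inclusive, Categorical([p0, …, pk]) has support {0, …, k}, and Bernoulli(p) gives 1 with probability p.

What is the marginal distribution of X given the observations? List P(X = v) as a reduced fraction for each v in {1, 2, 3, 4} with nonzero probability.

P(X=2) = 1/3, P(X=3) = 1/3, P(X=4) = 1/3

Enumerate traces; 18 have nonzero weight after conditioning:
  (Z=0, W=0, Y=0, X=4) weight 1/240
  (Z=0, W=0, Y=1, X=3) weight 1/240
  (Z=0, W=0, Y=2, X=2) weight 1/240
  (Z=0, W=1, Y=0, X=4) weight 1/160
  (Z=0, W=1, Y=1, X=3) weight 1/160
  (Z=0, W=1, Y=2, X=2) weight 1/160
  (Z=1, W=0, Y=0, X=4) weight 1/80
  (Z=1, W=0, Y=1, X=3) weight 1/80
  … 10 more
Group by X:
  weight(X=2) = 1/12
  weight(X=3) = 1/12
  weight(X=4) = 1/12
Total weight = 1/12 + 1/12 + 1/12 = 1/4
P(X=2 | obs) = 1/12 / 1/4 = 1/3
P(X=3 | obs) = 1/12 / 1/4 = 1/3
P(X=4 | obs) = 1/12 / 1/4 = 1/3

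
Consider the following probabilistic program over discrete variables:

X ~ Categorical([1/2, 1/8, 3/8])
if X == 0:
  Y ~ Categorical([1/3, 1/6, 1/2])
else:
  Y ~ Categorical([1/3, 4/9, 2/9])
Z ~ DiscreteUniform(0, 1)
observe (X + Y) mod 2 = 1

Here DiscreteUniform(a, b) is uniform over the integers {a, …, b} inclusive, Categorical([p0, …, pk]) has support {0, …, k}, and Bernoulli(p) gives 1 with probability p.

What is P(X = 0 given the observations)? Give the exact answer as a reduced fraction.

Enumerate traces; 8 have nonzero weight after conditioning:
  (X=0, Y=1, Z=0) weight 1/24
  (X=0, Y=1, Z=1) weight 1/24
  (X=1, Y=0, Z=0) weight 1/48
  (X=1, Y=0, Z=1) weight 1/48
  (X=1, Y=2, Z=0) weight 1/72
  (X=1, Y=2, Z=1) weight 1/72
  (X=2, Y=1, Z=0) weight 1/12
  (X=2, Y=1, Z=1) weight 1/12
Group by X:
  weight(X=0) = 1/12
  weight(X=1) = 5/72
  weight(X=2) = 1/6
Total weight = 1/12 + 5/72 + 1/6 = 23/72
P(X=0 | obs) = 1/12 / 23/72 = 6/23
P(X=1 | obs) = 5/72 / 23/72 = 5/23
P(X=2 | obs) = 1/6 / 23/72 = 12/23

P(X = 0 | obs) = 6/23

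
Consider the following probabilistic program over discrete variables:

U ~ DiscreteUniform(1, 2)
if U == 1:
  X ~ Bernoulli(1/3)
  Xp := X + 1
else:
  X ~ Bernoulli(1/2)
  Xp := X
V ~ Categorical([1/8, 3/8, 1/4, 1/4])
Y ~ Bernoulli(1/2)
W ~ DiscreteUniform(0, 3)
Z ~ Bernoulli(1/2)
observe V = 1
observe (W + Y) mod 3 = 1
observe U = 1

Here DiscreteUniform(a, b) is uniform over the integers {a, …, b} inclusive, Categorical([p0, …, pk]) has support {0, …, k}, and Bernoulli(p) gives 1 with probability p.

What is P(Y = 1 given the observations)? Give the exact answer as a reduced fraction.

P(Y = 1 | obs) = 2/3

Enumerate traces; 12 have nonzero weight after conditioning:
  (U=1, X=0, V=1, Y=0, W=1, Z=0) weight 1/128
  (U=1, X=0, V=1, Y=0, W=1, Z=1) weight 1/128
  (U=1, X=0, V=1, Y=1, W=0, Z=0) weight 1/128
  (U=1, X=0, V=1, Y=1, W=0, Z=1) weight 1/128
  (U=1, X=0, V=1, Y=1, W=3, Z=0) weight 1/128
  (U=1, X=0, V=1, Y=1, W=3, Z=1) weight 1/128
  (U=1, X=1, V=1, Y=0, W=1, Z=0) weight 1/256
  (U=1, X=1, V=1, Y=0, W=1, Z=1) weight 1/256
  … 4 more
Group by Y:
  weight(Y=0) = 3/128
  weight(Y=1) = 3/64
Total weight = 3/128 + 3/64 = 9/128
P(Y=0 | obs) = 3/128 / 9/128 = 1/3
P(Y=1 | obs) = 3/64 / 9/128 = 2/3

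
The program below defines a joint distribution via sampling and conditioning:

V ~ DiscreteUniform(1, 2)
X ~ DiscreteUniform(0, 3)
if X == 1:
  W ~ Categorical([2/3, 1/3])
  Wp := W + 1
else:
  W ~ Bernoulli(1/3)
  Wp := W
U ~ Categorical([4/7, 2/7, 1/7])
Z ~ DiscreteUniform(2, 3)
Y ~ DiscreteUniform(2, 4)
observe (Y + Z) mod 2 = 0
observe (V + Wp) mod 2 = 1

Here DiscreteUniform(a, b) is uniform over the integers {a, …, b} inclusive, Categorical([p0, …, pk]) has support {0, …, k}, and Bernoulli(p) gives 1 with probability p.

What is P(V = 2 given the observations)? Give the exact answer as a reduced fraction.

P(V = 2 | obs) = 5/12

Enumerate traces; 72 have nonzero weight after conditioning:
  (V=1, X=0, W=0, U=0, Z=2, Y=2) weight 1/126
  (V=1, X=0, W=0, U=0, Z=2, Y=4) weight 1/126
  (V=1, X=0, W=0, U=0, Z=3, Y=3) weight 1/126
  (V=1, X=0, W=0, U=1, Z=2, Y=2) weight 1/252
  (V=1, X=0, W=0, U=1, Z=2, Y=4) weight 1/252
  (V=1, X=0, W=0, U=1, Z=3, Y=3) weight 1/252
  (V=1, X=0, W=0, U=2, Z=2, Y=2) weight 1/504
  (V=1, X=0, W=0, U=2, Z=2, Y=4) weight 1/504
  (V=2, X=0, W=1, U=0, Z=2, Y=2) weight 1/252
  … 63 more
Group by V:
  weight(V=1) = 7/48
  weight(V=2) = 5/48
Total weight = 7/48 + 5/48 = 1/4
P(V=1 | obs) = 7/48 / 1/4 = 7/12
P(V=2 | obs) = 5/48 / 1/4 = 5/12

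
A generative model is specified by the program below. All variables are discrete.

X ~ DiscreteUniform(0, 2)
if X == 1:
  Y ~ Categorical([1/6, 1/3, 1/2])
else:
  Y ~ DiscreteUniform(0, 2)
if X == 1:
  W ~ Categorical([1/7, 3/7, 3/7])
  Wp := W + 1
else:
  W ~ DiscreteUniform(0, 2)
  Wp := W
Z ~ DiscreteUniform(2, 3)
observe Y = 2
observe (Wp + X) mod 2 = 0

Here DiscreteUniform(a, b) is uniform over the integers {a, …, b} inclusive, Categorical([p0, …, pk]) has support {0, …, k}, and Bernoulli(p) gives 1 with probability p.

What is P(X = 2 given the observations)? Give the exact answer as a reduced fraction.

P(X = 2 | obs) = 7/23

Enumerate traces; 12 have nonzero weight after conditioning:
  (X=0, Y=2, W=0, Z=2) weight 1/54
  (X=0, Y=2, W=0, Z=3) weight 1/54
  (X=0, Y=2, W=2, Z=2) weight 1/54
  (X=0, Y=2, W=2, Z=3) weight 1/54
  (X=1, Y=2, W=0, Z=2) weight 1/84
  (X=1, Y=2, W=0, Z=3) weight 1/84
  (X=1, Y=2, W=2, Z=2) weight 1/28
  (X=1, Y=2, W=2, Z=3) weight 1/28
  (X=2, Y=2, W=0, Z=2) weight 1/54
  … 3 more
Group by X:
  weight(X=0) = 2/27
  weight(X=1) = 2/21
  weight(X=2) = 2/27
Total weight = 2/27 + 2/21 + 2/27 = 46/189
P(X=0 | obs) = 2/27 / 46/189 = 7/23
P(X=1 | obs) = 2/21 / 46/189 = 9/23
P(X=2 | obs) = 2/27 / 46/189 = 7/23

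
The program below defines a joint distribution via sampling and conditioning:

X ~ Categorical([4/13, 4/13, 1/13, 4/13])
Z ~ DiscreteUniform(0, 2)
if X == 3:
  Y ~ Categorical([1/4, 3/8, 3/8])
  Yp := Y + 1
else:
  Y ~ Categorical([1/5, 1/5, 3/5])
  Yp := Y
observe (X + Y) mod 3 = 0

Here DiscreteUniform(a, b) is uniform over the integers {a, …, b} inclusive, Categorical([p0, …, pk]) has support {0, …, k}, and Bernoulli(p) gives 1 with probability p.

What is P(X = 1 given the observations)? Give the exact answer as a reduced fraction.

Enumerate traces; 12 have nonzero weight after conditioning:
  (X=0, Z=0, Y=0) weight 4/195
  (X=0, Z=1, Y=0) weight 4/195
  (X=0, Z=2, Y=0) weight 4/195
  (X=1, Z=0, Y=2) weight 4/65
  (X=1, Z=1, Y=2) weight 4/65
  (X=1, Z=2, Y=2) weight 4/65
  (X=2, Z=0, Y=1) weight 1/195
  (X=2, Z=1, Y=1) weight 1/195
  (X=3, Z=0, Y=0) weight 1/39
  … 3 more
Group by X:
  weight(X=0) = 4/65
  weight(X=1) = 12/65
  weight(X=2) = 1/65
  weight(X=3) = 1/13
Total weight = 4/65 + 12/65 + 1/65 + 1/13 = 22/65
P(X=0 | obs) = 4/65 / 22/65 = 2/11
P(X=1 | obs) = 12/65 / 22/65 = 6/11
P(X=2 | obs) = 1/65 / 22/65 = 1/22
P(X=3 | obs) = 1/13 / 22/65 = 5/22

P(X = 1 | obs) = 6/11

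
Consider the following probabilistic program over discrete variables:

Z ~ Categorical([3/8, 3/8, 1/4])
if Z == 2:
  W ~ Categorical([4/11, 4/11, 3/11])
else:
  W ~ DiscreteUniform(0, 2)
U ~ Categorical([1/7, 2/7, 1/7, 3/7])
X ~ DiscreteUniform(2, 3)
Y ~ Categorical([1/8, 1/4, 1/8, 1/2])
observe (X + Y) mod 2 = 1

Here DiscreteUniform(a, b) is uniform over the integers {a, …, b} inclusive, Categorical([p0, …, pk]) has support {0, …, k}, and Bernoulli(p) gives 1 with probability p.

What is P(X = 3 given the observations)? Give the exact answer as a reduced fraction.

Enumerate traces; 144 have nonzero weight after conditioning:
  (Z=0, W=0, U=0, X=2, Y=1) weight 1/448
  (Z=0, W=0, U=0, X=2, Y=3) weight 1/224
  (Z=0, W=0, U=0, X=3, Y=0) weight 1/896
  (Z=0, W=0, U=0, X=3, Y=2) weight 1/896
  (Z=0, W=0, U=1, X=2, Y=1) weight 1/224
  (Z=0, W=0, U=1, X=2, Y=3) weight 1/112
  (Z=0, W=0, U=1, X=3, Y=0) weight 1/448
  (Z=0, W=0, U=1, X=3, Y=2) weight 1/448
  … 136 more
Group by X:
  weight(X=2) = 3/8
  weight(X=3) = 1/8
Total weight = 3/8 + 1/8 = 1/2
P(X=2 | obs) = 3/8 / 1/2 = 3/4
P(X=3 | obs) = 1/8 / 1/2 = 1/4

P(X = 3 | obs) = 1/4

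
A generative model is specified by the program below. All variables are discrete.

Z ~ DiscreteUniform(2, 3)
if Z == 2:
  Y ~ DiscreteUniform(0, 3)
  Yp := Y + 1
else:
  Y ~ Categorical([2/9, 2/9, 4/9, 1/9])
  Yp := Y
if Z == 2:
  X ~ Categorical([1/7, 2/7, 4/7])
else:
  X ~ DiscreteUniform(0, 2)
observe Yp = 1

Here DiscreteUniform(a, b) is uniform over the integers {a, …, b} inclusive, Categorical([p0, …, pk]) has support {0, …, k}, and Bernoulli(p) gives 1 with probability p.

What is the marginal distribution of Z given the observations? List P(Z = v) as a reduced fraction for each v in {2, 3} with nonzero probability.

Enumerate traces; 6 have nonzero weight after conditioning:
  (Z=2, Y=0, X=0) weight 1/56
  (Z=2, Y=0, X=1) weight 1/28
  (Z=2, Y=0, X=2) weight 1/14
  (Z=3, Y=1, X=0) weight 1/27
  (Z=3, Y=1, X=1) weight 1/27
  (Z=3, Y=1, X=2) weight 1/27
Group by Z:
  weight(Z=2) = 1/8
  weight(Z=3) = 1/9
Total weight = 1/8 + 1/9 = 17/72
P(Z=2 | obs) = 1/8 / 17/72 = 9/17
P(Z=3 | obs) = 1/9 / 17/72 = 8/17

P(Z=2) = 9/17, P(Z=3) = 8/17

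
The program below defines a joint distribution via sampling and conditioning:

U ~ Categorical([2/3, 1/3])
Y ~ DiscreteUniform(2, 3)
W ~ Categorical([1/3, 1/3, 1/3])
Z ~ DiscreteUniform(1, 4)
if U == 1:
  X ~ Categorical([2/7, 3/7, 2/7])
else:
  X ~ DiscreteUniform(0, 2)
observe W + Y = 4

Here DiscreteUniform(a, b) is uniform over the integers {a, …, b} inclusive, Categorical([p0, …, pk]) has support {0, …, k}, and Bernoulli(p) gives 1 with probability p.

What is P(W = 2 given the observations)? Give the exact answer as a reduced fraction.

P(W = 2 | obs) = 1/2

Enumerate traces; 48 have nonzero weight after conditioning:
  (U=0, Y=2, W=2, Z=1, X=0) weight 1/108
  (U=0, Y=2, W=2, Z=1, X=1) weight 1/108
  (U=0, Y=2, W=2, Z=1, X=2) weight 1/108
  (U=0, Y=2, W=2, Z=2, X=0) weight 1/108
  (U=0, Y=2, W=2, Z=2, X=1) weight 1/108
  (U=0, Y=2, W=2, Z=2, X=2) weight 1/108
  (U=0, Y=2, W=2, Z=3, X=0) weight 1/108
  (U=0, Y=2, W=2, Z=3, X=1) weight 1/108
  (U=0, Y=3, W=1, Z=1, X=0) weight 1/108
  … 39 more
Group by W:
  weight(W=1) = 1/6
  weight(W=2) = 1/6
Total weight = 1/6 + 1/6 = 1/3
P(W=1 | obs) = 1/6 / 1/3 = 1/2
P(W=2 | obs) = 1/6 / 1/3 = 1/2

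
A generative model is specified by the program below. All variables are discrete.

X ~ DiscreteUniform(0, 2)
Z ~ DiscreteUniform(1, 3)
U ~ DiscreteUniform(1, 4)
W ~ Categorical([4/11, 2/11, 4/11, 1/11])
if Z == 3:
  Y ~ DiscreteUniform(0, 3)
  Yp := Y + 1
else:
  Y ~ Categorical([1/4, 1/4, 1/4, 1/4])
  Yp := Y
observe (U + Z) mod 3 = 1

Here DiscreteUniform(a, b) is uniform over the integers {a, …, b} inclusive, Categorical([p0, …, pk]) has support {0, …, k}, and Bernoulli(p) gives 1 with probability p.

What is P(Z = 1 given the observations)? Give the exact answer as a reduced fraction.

P(Z = 1 | obs) = 1/4

Enumerate traces; 192 have nonzero weight after conditioning:
  (X=0, Z=1, U=3, W=0, Y=0) weight 1/396
  (X=0, Z=1, U=3, W=0, Y=1) weight 1/396
  (X=0, Z=1, U=3, W=0, Y=2) weight 1/396
  (X=0, Z=1, U=3, W=0, Y=3) weight 1/396
  (X=0, Z=1, U=3, W=1, Y=0) weight 1/792
  (X=0, Z=1, U=3, W=1, Y=1) weight 1/792
  (X=0, Z=1, U=3, W=1, Y=2) weight 1/792
  (X=0, Z=1, U=3, W=1, Y=3) weight 1/792
  (X=0, Z=2, U=2, W=0, Y=0) weight 1/396
  (X=0, Z=3, U=1, W=0, Y=0) weight 1/396
  … 182 more
Group by Z:
  weight(Z=1) = 1/12
  weight(Z=2) = 1/12
  weight(Z=3) = 1/6
Total weight = 1/12 + 1/12 + 1/6 = 1/3
P(Z=1 | obs) = 1/12 / 1/3 = 1/4
P(Z=2 | obs) = 1/12 / 1/3 = 1/4
P(Z=3 | obs) = 1/6 / 1/3 = 1/2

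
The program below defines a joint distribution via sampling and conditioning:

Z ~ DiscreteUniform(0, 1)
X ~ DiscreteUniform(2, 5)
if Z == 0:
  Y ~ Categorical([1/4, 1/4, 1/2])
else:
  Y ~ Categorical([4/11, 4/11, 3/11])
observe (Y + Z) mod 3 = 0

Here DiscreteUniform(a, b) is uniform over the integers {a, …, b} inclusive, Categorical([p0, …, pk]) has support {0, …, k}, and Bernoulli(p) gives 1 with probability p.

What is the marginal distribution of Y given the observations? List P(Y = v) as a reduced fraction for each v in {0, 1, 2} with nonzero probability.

Enumerate traces; 8 have nonzero weight after conditioning:
  (Z=0, X=2, Y=0) weight 1/32
  (Z=0, X=3, Y=0) weight 1/32
  (Z=0, X=4, Y=0) weight 1/32
  (Z=0, X=5, Y=0) weight 1/32
  (Z=1, X=2, Y=2) weight 3/88
  (Z=1, X=3, Y=2) weight 3/88
  (Z=1, X=4, Y=2) weight 3/88
  (Z=1, X=5, Y=2) weight 3/88
Group by Y:
  weight(Y=0) = 1/8
  weight(Y=2) = 3/22
Total weight = 1/8 + 3/22 = 23/88
P(Y=0 | obs) = 1/8 / 23/88 = 11/23
P(Y=2 | obs) = 3/22 / 23/88 = 12/23

P(Y=0) = 11/23, P(Y=2) = 12/23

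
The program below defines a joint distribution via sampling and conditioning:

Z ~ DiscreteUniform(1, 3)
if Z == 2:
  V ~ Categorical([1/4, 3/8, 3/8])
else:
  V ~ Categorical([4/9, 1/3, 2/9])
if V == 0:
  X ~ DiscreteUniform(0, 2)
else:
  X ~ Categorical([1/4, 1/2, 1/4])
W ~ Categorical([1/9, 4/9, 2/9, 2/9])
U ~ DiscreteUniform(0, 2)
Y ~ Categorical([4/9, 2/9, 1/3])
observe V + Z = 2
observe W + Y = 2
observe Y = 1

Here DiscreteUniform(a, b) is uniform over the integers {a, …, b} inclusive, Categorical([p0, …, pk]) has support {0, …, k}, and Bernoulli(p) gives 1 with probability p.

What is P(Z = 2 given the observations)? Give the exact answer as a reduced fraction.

P(Z = 2 | obs) = 3/7

Enumerate traces; 18 have nonzero weight after conditioning:
  (Z=1, V=1, X=0, W=1, U=0, Y=1) weight 2/2187
  (Z=1, V=1, X=0, W=1, U=1, Y=1) weight 2/2187
  (Z=1, V=1, X=0, W=1, U=2, Y=1) weight 2/2187
  (Z=1, V=1, X=1, W=1, U=0, Y=1) weight 4/2187
  (Z=1, V=1, X=1, W=1, U=1, Y=1) weight 4/2187
  (Z=1, V=1, X=1, W=1, U=2, Y=1) weight 4/2187
  (Z=1, V=1, X=2, W=1, U=0, Y=1) weight 2/2187
  (Z=1, V=1, X=2, W=1, U=1, Y=1) weight 2/2187
  (Z=2, V=0, X=0, W=1, U=0, Y=1) weight 2/2187
  … 9 more
Group by Z:
  weight(Z=1) = 8/729
  weight(Z=2) = 2/243
Total weight = 8/729 + 2/243 = 14/729
P(Z=1 | obs) = 8/729 / 14/729 = 4/7
P(Z=2 | obs) = 2/243 / 14/729 = 3/7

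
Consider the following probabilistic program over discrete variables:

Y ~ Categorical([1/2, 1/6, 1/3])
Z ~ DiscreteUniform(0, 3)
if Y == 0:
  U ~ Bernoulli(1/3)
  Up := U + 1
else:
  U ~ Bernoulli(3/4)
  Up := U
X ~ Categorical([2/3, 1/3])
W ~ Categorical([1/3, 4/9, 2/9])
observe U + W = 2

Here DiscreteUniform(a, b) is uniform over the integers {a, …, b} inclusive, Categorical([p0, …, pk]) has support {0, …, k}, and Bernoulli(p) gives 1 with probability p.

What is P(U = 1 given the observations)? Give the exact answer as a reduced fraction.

P(U = 1 | obs) = 26/37

Enumerate traces; 48 have nonzero weight after conditioning:
  (Y=0, Z=0, U=0, X=0, W=2) weight 1/81
  (Y=0, Z=0, U=0, X=1, W=2) weight 1/162
  (Y=0, Z=0, U=1, X=0, W=1) weight 1/81
  (Y=0, Z=0, U=1, X=1, W=1) weight 1/162
  (Y=0, Z=1, U=0, X=0, W=2) weight 1/81
  (Y=0, Z=1, U=0, X=1, W=2) weight 1/162
  (Y=0, Z=1, U=1, X=0, W=1) weight 1/81
  (Y=0, Z=1, U=1, X=1, W=1) weight 1/162
  … 40 more
Group by U:
  weight(U=0) = 11/108
  weight(U=1) = 13/54
Total weight = 11/108 + 13/54 = 37/108
P(U=0 | obs) = 11/108 / 37/108 = 11/37
P(U=1 | obs) = 13/54 / 37/108 = 26/37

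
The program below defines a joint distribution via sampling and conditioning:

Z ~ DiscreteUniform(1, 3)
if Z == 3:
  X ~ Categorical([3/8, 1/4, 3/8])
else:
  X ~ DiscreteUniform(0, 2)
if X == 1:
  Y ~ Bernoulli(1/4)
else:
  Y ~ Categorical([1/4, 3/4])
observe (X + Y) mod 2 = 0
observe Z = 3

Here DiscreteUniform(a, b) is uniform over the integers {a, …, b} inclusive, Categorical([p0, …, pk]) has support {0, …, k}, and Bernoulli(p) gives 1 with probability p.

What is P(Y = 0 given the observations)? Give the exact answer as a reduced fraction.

Enumerate traces; 3 have nonzero weight after conditioning:
  (Z=3, X=0, Y=0) weight 1/32
  (Z=3, X=1, Y=1) weight 1/48
  (Z=3, X=2, Y=0) weight 1/32
Group by Y:
  weight(Y=0) = 1/16
  weight(Y=1) = 1/48
Total weight = 1/16 + 1/48 = 1/12
P(Y=0 | obs) = 1/16 / 1/12 = 3/4
P(Y=1 | obs) = 1/48 / 1/12 = 1/4

P(Y = 0 | obs) = 3/4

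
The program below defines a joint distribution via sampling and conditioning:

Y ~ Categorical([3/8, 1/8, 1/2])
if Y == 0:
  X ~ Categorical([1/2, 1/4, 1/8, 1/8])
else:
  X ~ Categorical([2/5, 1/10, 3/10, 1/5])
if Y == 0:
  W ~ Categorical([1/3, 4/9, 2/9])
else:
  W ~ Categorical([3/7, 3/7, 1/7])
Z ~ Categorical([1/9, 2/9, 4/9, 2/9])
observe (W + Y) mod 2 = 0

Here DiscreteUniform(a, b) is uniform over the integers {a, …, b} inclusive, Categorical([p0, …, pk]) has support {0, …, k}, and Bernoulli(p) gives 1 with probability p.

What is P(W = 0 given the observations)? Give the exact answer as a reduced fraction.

Enumerate traces; 80 have nonzero weight after conditioning:
  (Y=0, X=0, W=0, Z=0) weight 1/144
  (Y=0, X=0, W=0, Z=1) weight 1/72
  (Y=0, X=0, W=0, Z=2) weight 1/36
  (Y=0, X=0, W=0, Z=3) weight 1/72
  (Y=0, X=0, W=2, Z=0) weight 1/216
  (Y=0, X=0, W=2, Z=1) weight 1/108
  (Y=0, X=0, W=2, Z=2) weight 1/54
  (Y=0, X=0, W=2, Z=3) weight 1/108
  (Y=1, X=0, W=1, Z=0) weight 1/420
  … 71 more
Group by W:
  weight(W=0) = 19/56
  weight(W=1) = 3/56
  weight(W=2) = 13/84
Total weight = 19/56 + 3/56 + 13/84 = 23/42
P(W=0 | obs) = 19/56 / 23/42 = 57/92
P(W=1 | obs) = 3/56 / 23/42 = 9/92
P(W=2 | obs) = 13/84 / 23/42 = 13/46

P(W = 0 | obs) = 57/92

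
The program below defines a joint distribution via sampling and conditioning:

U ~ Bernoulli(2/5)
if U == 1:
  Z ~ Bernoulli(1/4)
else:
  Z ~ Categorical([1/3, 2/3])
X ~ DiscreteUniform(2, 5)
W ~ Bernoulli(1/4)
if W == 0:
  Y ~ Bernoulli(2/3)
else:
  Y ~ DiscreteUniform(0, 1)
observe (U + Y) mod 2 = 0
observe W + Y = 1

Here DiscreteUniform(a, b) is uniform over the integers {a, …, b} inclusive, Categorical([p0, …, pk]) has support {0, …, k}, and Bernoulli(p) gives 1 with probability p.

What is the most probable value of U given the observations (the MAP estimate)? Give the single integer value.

argmax_v P(U = v | obs) = 1

Enumerate traces; 16 have nonzero weight after conditioning:
  (U=0, Z=0, X=2, W=1, Y=0) weight 1/160
  (U=0, Z=0, X=3, W=1, Y=0) weight 1/160
  (U=0, Z=0, X=4, W=1, Y=0) weight 1/160
  (U=0, Z=0, X=5, W=1, Y=0) weight 1/160
  (U=0, Z=1, X=2, W=1, Y=0) weight 1/80
  (U=0, Z=1, X=3, W=1, Y=0) weight 1/80
  (U=0, Z=1, X=4, W=1, Y=0) weight 1/80
  (U=0, Z=1, X=5, W=1, Y=0) weight 1/80
  (U=1, Z=0, X=2, W=0, Y=1) weight 3/80
  … 7 more
Group by U:
  weight(U=0) = 3/40
  weight(U=1) = 1/5
Total weight = 3/40 + 1/5 = 11/40
P(U=0 | obs) = 3/40 / 11/40 = 3/11
P(U=1 | obs) = 1/5 / 11/40 = 8/11
argmax = 1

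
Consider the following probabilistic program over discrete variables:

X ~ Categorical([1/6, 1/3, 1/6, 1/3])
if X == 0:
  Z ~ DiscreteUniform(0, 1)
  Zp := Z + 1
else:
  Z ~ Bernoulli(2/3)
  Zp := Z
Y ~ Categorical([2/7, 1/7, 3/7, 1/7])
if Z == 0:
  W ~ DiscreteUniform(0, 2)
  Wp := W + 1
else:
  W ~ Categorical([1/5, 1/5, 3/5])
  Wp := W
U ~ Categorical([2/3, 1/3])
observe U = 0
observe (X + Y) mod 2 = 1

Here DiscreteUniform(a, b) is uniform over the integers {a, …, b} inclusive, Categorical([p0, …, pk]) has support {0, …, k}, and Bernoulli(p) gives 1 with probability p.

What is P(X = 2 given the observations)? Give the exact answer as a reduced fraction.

P(X = 2 | obs) = 1/12

Enumerate traces; 48 have nonzero weight after conditioning:
  (X=0, Z=0, Y=1, W=0, U=0) weight 1/378
  (X=0, Z=0, Y=1, W=1, U=0) weight 1/378
  (X=0, Z=0, Y=1, W=2, U=0) weight 1/378
  (X=0, Z=0, Y=3, W=0, U=0) weight 1/378
  (X=0, Z=0, Y=3, W=1, U=0) weight 1/378
  (X=0, Z=0, Y=3, W=2, U=0) weight 1/378
  (X=0, Z=1, Y=1, W=0, U=0) weight 1/630
  (X=0, Z=1, Y=1, W=1, U=0) weight 1/630
  (X=1, Z=0, Y=0, W=0, U=0) weight 4/567
  (X=2, Z=0, Y=1, W=0, U=0) weight 1/567
  … 38 more
Group by X:
  weight(X=0) = 2/63
  weight(X=1) = 10/63
  weight(X=2) = 2/63
  weight(X=3) = 10/63
Total weight = 2/63 + 10/63 + 2/63 + 10/63 = 8/21
P(X=0 | obs) = 2/63 / 8/21 = 1/12
P(X=1 | obs) = 10/63 / 8/21 = 5/12
P(X=2 | obs) = 2/63 / 8/21 = 1/12
P(X=3 | obs) = 10/63 / 8/21 = 5/12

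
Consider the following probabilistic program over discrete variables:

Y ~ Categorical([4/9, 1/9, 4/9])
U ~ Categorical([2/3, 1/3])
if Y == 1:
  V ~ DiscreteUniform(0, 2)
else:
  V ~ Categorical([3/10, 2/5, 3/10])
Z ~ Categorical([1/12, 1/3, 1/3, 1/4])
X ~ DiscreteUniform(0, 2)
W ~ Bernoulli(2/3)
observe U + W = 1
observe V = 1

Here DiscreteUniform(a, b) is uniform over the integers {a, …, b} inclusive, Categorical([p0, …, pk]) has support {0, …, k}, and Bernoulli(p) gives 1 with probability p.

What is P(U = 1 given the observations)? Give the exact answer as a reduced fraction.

Enumerate traces; 72 have nonzero weight after conditioning:
  (Y=0, U=0, V=1, Z=0, X=0, W=1) weight 8/3645
  (Y=0, U=0, V=1, Z=0, X=1, W=1) weight 8/3645
  (Y=0, U=0, V=1, Z=0, X=2, W=1) weight 8/3645
  (Y=0, U=0, V=1, Z=1, X=0, W=1) weight 32/3645
  (Y=0, U=0, V=1, Z=1, X=1, W=1) weight 32/3645
  (Y=0, U=0, V=1, Z=1, X=2, W=1) weight 32/3645
  (Y=0, U=0, V=1, Z=2, X=0, W=1) weight 32/3645
  (Y=0, U=0, V=1, Z=2, X=1, W=1) weight 32/3645
  (Y=0, U=1, V=1, Z=0, X=0, W=0) weight 2/3645
  … 63 more
Group by U:
  weight(U=0) = 212/1215
  weight(U=1) = 53/1215
Total weight = 212/1215 + 53/1215 = 53/243
P(U=0 | obs) = 212/1215 / 53/243 = 4/5
P(U=1 | obs) = 53/1215 / 53/243 = 1/5

P(U = 1 | obs) = 1/5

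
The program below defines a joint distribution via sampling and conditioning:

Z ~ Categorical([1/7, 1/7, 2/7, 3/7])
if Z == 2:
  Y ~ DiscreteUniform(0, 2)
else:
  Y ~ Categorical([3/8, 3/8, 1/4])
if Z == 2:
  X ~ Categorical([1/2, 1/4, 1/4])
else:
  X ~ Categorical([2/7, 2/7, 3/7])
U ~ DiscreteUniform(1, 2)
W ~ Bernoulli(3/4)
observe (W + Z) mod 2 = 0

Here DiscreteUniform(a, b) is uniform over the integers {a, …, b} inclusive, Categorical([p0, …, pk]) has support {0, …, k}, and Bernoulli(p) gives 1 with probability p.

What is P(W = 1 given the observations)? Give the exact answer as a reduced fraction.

Enumerate traces; 72 have nonzero weight after conditioning:
  (Z=0, Y=0, X=0, U=1, W=0) weight 3/1568
  (Z=0, Y=0, X=0, U=2, W=0) weight 3/1568
  (Z=0, Y=0, X=1, U=1, W=0) weight 3/1568
  (Z=0, Y=0, X=1, U=2, W=0) weight 3/1568
  (Z=0, Y=0, X=2, U=1, W=0) weight 9/3136
  (Z=0, Y=0, X=2, U=2, W=0) weight 9/3136
  (Z=0, Y=1, X=0, U=1, W=0) weight 3/1568
  (Z=0, Y=1, X=0, U=2, W=0) weight 3/1568
  (Z=1, Y=0, X=0, U=1, W=1) weight 9/1568
  … 63 more
Group by W:
  weight(W=0) = 3/28
  weight(W=1) = 3/7
Total weight = 3/28 + 3/7 = 15/28
P(W=0 | obs) = 3/28 / 15/28 = 1/5
P(W=1 | obs) = 3/7 / 15/28 = 4/5

P(W = 1 | obs) = 4/5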